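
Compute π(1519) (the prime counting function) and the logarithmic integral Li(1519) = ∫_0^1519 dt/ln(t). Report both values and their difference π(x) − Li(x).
π(1519) = 240;  Li(1519) ≈ 250.41;  π(x) − Li(x) ≈ -10.41.

Direct count of primes ≤ 1519 gives π(1519) = 240. Numerical evaluation of the logarithmic integral gives Li(1519) ≈ 250.41. The difference π(x) − Li(x) ≈ -10.41 is typically negative for small/moderate x (Li(x) overestimates), though Littlewood's theorem shows this sign changes infinitely often.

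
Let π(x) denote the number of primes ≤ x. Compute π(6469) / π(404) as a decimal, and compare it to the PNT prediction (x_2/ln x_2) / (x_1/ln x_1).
π(6469)/π(404) = 839/79 ≈ 10.6203;  PNT prediction ≈ 10.9515.

π(404) = 79 and π(6469) = 839, so π(6469)/π(404) ≈ 10.6203. The PNT-predicted ratio is (6469/ln(6469)) / (404/ln(404)) ≈ 10.9515. The two agree to within a few percent, as expected.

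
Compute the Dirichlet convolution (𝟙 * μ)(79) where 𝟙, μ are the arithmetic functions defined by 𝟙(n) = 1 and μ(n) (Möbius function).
(𝟙 * μ)(79) = 0

Divisors of 79: [1, 79]. For each d | 79:
  d = 1: 𝟙(1) · μ(79/1) = 1 · -1 = -1
  d = 79: 𝟙(79) · μ(79/79) = 1 · 1 = 1
Summing: (𝟙 * μ)(79) = -1 + 1 = 0.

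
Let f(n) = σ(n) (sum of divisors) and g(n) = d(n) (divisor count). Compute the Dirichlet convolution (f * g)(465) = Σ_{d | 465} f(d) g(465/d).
(σ * d)(465) = 1632

Divisors of 465: [1, 3, 5, 15, 31, 93, 155, 465]. For each d | 465:
  d = 1: σ(1) · d(465/1) = 1 · 8 = 8
  d = 3: σ(3) · d(465/3) = 4 · 4 = 16
  d = 5: σ(5) · d(465/5) = 6 · 4 = 24
  d = 15: σ(15) · d(465/15) = 24 · 2 = 48
  d = 31: σ(31) · d(465/31) = 32 · 4 = 128
  d = 93: σ(93) · d(465/93) = 128 · 2 = 256
  d = 155: σ(155) · d(465/155) = 192 · 2 = 384
  d = 465: σ(465) · d(465/465) = 768 · 1 = 768
Summing: (σ * d)(465) = 8 + 16 + 24 + 48 + 128 + 256 + 384 + 768 = 1632.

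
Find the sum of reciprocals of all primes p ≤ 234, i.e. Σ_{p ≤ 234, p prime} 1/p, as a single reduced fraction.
Σ 1/p = 8762990377702925264993654890050782886250854676753323401606562622367345144099360398279019780479/4445236185272185438169240794291312557432222642727183809026451438704160103479600800432029464270

π(234) = 51, so the primes ≤ 234 are [2, 3, 5, 7, 11, 13, 17, 19, 23, 29, 31, 37, 41, 43, 47, 53, 59, 61, 67, 71, 73, 79, 83, 89, 97, 101, 103, 107, 109, 113, 127, 131, 137, 139, 149, 151, 157, 163, 167, 173, 179, 181, 191, 193, 197, 199, 211, 223, 227, 229, 233]. Summing 1/p over these primes: 8762990377702925264993654890050782886250854676753323401606562622367345144099360398279019780479/4445236185272185438169240794291312557432222642727183809026451438704160103479600800432029464270 ≈ 1.9713. Mertens estimate ln ln(234) + 0.2615 ≈ 1.9581.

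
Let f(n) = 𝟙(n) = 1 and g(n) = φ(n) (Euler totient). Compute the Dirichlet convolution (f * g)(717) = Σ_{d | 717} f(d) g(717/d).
(𝟙 * φ)(717) = 717

Divisors of 717: [1, 3, 239, 717]. For each d | 717:
  d = 1: 𝟙(1) · φ(717/1) = 1 · 476 = 476
  d = 3: 𝟙(3) · φ(717/3) = 1 · 238 = 238
  d = 239: 𝟙(239) · φ(717/239) = 1 · 2 = 2
  d = 717: 𝟙(717) · φ(717/717) = 1 · 1 = 1
Summing: (𝟙 * φ)(717) = 476 + 238 + 2 + 1 = 717.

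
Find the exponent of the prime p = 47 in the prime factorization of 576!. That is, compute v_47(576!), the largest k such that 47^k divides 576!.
v_47(576!) = 12

Legendre's formula: v_p(n!) = Σ_{k ≥ 1} ⌊n / p^k⌋. For p = 47, n = 576, the terms are:
  ⌊576/47^1⌋ = ⌊576/47⌋ = 12
(the next term ⌊576/47^2⌋ = 0, terminating the sum). Summing: v_47(576!) = 12 = 12.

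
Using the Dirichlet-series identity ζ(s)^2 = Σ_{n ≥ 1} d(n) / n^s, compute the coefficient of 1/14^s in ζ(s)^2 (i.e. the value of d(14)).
d(14) = 4

ζ(s)^2 = (Σ 1/m^s)(Σ 1/k^s). The coefficient of 1/n^s in the product is the number of ordered pairs (m, k) with mk = n, which equals d(n). For n = 14, divisors are [1, 2, 7, 14], so d(14) = 4.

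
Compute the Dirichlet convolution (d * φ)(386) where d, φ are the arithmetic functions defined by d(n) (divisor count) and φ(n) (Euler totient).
(d * φ)(386) = 582

Divisors of 386: [1, 2, 193, 386]. For each d | 386:
  d = 1: d(1) · φ(386/1) = 1 · 192 = 192
  d = 2: d(2) · φ(386/2) = 2 · 192 = 384
  d = 193: d(193) · φ(386/193) = 2 · 1 = 2
  d = 386: d(386) · φ(386/386) = 4 · 1 = 4
Summing: (d * φ)(386) = 192 + 384 + 2 + 4 = 582.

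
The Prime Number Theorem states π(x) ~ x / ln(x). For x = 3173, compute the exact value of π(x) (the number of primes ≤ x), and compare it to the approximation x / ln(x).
π(3173) = 449;  x/ln(x) ≈ 393.55;  relative error ≈ 12.35%.

Directly count primes up to 3173: π(3173) = 449. The PNT approximation gives 3173/ln(3173) ≈ 3173/8.06243 ≈ 393.55. Relative error (π(x) − x/ln(x)) / π(x) ≈ 12.35%; the approximation is known to undercount slightly (Li(x) is a better estimate).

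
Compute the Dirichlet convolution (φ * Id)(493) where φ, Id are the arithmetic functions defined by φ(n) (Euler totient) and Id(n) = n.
(φ * Id)(493) = 1881

Divisors of 493: [1, 17, 29, 493]. For each d | 493:
  d = 1: φ(1) · Id(493/1) = 1 · 493 = 493
  d = 17: φ(17) · Id(493/17) = 16 · 29 = 464
  d = 29: φ(29) · Id(493/29) = 28 · 17 = 476
  d = 493: φ(493) · Id(493/493) = 448 · 1 = 448
Summing: (φ * Id)(493) = 493 + 464 + 476 + 448 = 1881.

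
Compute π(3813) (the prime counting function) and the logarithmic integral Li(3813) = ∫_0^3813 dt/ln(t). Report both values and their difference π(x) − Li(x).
π(3813) = 529;  Li(3813) ≈ 542.75;  π(x) − Li(x) ≈ -13.75.

Direct count of primes ≤ 3813 gives π(3813) = 529. Numerical evaluation of the logarithmic integral gives Li(3813) ≈ 542.75. The difference π(x) − Li(x) ≈ -13.75 is typically negative for small/moderate x (Li(x) overestimates), though Littlewood's theorem shows this sign changes infinitely often.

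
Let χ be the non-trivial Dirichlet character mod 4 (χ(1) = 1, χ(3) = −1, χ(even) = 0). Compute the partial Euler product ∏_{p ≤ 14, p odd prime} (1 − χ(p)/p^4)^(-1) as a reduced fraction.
∏ = 12412162137375/12550936856576

The odd primes p ≤ 14 are [3, 5, 7, 11, 13]. For each, χ(p) = 1 if p ≡ 1 mod 4, χ(p) = −1 if p ≡ 3 mod 4. Taking (1 − χ(p)/p^4)^(-1) = p^4/(p^4 − χ(p)): (1 − (-1)/3^4)^(-1) · (1 − (1)/5^4)^(-1) · (1 − (-1)/7^4)^(-1) · (1 − (-1)/11^4)^(-1) · (1 − (1)/13^4)^(-1) = 12412162137375/12550936856576.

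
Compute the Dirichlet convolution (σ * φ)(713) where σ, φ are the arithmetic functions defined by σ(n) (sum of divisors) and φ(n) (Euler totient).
(σ * φ)(713) = 2852

Divisors of 713: [1, 23, 31, 713]. For each d | 713:
  d = 1: σ(1) · φ(713/1) = 1 · 660 = 660
  d = 23: σ(23) · φ(713/23) = 24 · 30 = 720
  d = 31: σ(31) · φ(713/31) = 32 · 22 = 704
  d = 713: σ(713) · φ(713/713) = 768 · 1 = 768
Summing: (σ * φ)(713) = 660 + 720 + 704 + 768 = 2852.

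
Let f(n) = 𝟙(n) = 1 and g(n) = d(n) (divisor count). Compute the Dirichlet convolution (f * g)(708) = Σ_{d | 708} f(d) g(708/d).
(𝟙 * d)(708) = 54

Divisors of 708: [1, 2, 3, 4, 6, 12, 59, 118, 177, 236, 354, 708]. For each d | 708:
  d = 1: 𝟙(1) · d(708/1) = 1 · 12 = 12
  d = 2: 𝟙(2) · d(708/2) = 1 · 8 = 8
  d = 3: 𝟙(3) · d(708/3) = 1 · 6 = 6
  d = 4: 𝟙(4) · d(708/4) = 1 · 4 = 4
  d = 6: 𝟙(6) · d(708/6) = 1 · 4 = 4
  d = 12: 𝟙(12) · d(708/12) = 1 · 2 = 2
  d = 59: 𝟙(59) · d(708/59) = 1 · 6 = 6
  d = 118: 𝟙(118) · d(708/118) = 1 · 4 = 4
  d = 177: 𝟙(177) · d(708/177) = 1 · 3 = 3
  d = 236: 𝟙(236) · d(708/236) = 1 · 2 = 2
  d = 354: 𝟙(354) · d(708/354) = 1 · 2 = 2
  d = 708: 𝟙(708) · d(708/708) = 1 · 1 = 1
Summing: (𝟙 * d)(708) = 12 + 8 + 6 + 4 + 4 + 2 + 6 + 4 + 3 + 2 + 2 + 1 = 54.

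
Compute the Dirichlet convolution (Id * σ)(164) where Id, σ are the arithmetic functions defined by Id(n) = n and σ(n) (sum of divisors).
(Id * σ)(164) = 1411

Divisors of 164: [1, 2, 4, 41, 82, 164]. For each d | 164:
  d = 1: Id(1) · σ(164/1) = 1 · 294 = 294
  d = 2: Id(2) · σ(164/2) = 2 · 126 = 252
  d = 4: Id(4) · σ(164/4) = 4 · 42 = 168
  d = 41: Id(41) · σ(164/41) = 41 · 7 = 287
  d = 82: Id(82) · σ(164/82) = 82 · 3 = 246
  d = 164: Id(164) · σ(164/164) = 164 · 1 = 164
Summing: (Id * σ)(164) = 294 + 252 + 168 + 287 + 246 + 164 = 1411.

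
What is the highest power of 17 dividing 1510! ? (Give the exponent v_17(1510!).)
v_17(1510!) = 93

Legendre's formula: v_p(n!) = Σ_{k ≥ 1} ⌊n / p^k⌋. For p = 17, n = 1510, the terms are:
  ⌊1510/17^1⌋ = ⌊1510/17⌋ = 88
  ⌊1510/17^2⌋ = ⌊1510/289⌋ = 5
(the next term ⌊1510/17^3⌋ = 0, terminating the sum). Summing: v_17(1510!) = 88 + 5 = 93.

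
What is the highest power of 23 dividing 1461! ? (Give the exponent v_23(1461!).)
v_23(1461!) = 65

Legendre's formula: v_p(n!) = Σ_{k ≥ 1} ⌊n / p^k⌋. For p = 23, n = 1461, the terms are:
  ⌊1461/23^1⌋ = ⌊1461/23⌋ = 63
  ⌊1461/23^2⌋ = ⌊1461/529⌋ = 2
(the next term ⌊1461/23^3⌋ = 0, terminating the sum). Summing: v_23(1461!) = 63 + 2 = 65.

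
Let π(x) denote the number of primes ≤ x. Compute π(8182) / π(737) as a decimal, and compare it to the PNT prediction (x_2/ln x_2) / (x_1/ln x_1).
π(8182)/π(737) = 1027/130 ≈ 7.9000;  PNT prediction ≈ 8.1357.

π(737) = 130 and π(8182) = 1027, so π(8182)/π(737) ≈ 7.9000. The PNT-predicted ratio is (8182/ln(8182)) / (737/ln(737)) ≈ 8.1357. The two agree to within a few percent, as expected.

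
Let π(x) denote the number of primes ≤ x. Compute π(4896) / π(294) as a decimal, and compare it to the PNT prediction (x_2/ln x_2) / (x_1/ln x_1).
π(4896)/π(294) = 654/62 ≈ 10.5484;  PNT prediction ≈ 11.1402.

π(294) = 62 and π(4896) = 654, so π(4896)/π(294) ≈ 10.5484. The PNT-predicted ratio is (4896/ln(4896)) / (294/ln(294)) ≈ 11.1402. The two agree to within a few percent, as expected.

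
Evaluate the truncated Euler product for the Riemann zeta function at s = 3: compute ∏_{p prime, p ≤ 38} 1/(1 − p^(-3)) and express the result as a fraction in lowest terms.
∏ = 10604865228312139577609245/8822952261265821355966464

The primes p ≤ 38 are [2, 3, 5, 7, 11, 13, 17, 19, 23, 29, 31, 37]. For each prime, (1 − 1/p^3)^(-1) = p^3 / (p^3 − 1). The product is (1 − 1/2^3)^(-1), (1 − 1/3^3)^(-1), (1 − 1/5^3)^(-1), (1 − 1/7^3)^(-1), (1 − 1/11^3)^(-1), (1 − 1/13^3)^(-1), (1 − 1/17^3)^(-1), (1 − 1/19^3)^(-1), (1 − 1/23^3)^(-1), (1 − 1/29^3)^(-1), (1 − 1/31^3)^(-1), (1 − 1/37^3)^(-1) = ∏ p^3 / (p^3 − 1) = 10604865228312139577609245/8822952261265821355966464.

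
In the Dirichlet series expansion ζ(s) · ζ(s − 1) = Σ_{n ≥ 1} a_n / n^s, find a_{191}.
σ(191) = 192

In the product (Σ m^0/m^s)(Σ k / k^s) = Σ (Σ_{d | n} d) / n^s, the coefficient of 1/n^s is σ(n) = Σ_{d | n} d. For n = 191, divisors are [1, 191]; summing: σ(191) = 192.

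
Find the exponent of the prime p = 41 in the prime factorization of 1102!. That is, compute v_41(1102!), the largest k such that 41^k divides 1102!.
v_41(1102!) = 26

Legendre's formula: v_p(n!) = Σ_{k ≥ 1} ⌊n / p^k⌋. For p = 41, n = 1102, the terms are:
  ⌊1102/41^1⌋ = ⌊1102/41⌋ = 26
(the next term ⌊1102/41^2⌋ = 0, terminating the sum). Summing: v_41(1102!) = 26 = 26.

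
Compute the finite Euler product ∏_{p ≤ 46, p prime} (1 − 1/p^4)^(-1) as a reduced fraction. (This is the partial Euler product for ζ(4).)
∏ = 68304364739414847787103076142881583957543/63109073443906486560772797235200000000000

The primes p ≤ 46 are [2, 3, 5, 7, 11, 13, 17, 19, 23, 29, 31, 37, 41, 43]. For each prime, (1 − 1/p^4)^(-1) = p^4 / (p^4 − 1). The product is (1 − 1/2^4)^(-1), (1 − 1/3^4)^(-1), (1 − 1/5^4)^(-1), (1 − 1/7^4)^(-1), (1 − 1/11^4)^(-1), (1 − 1/13^4)^(-1), (1 − 1/17^4)^(-1), (1 − 1/19^4)^(-1), (1 − 1/23^4)^(-1), (1 − 1/29^4)^(-1), (1 − 1/31^4)^(-1), (1 − 1/37^4)^(-1), (1 − 1/41^4)^(-1), (1 − 1/43^4)^(-1) = ∏ p^4 / (p^4 − 1) = 68304364739414847787103076142881583957543/63109073443906486560772797235200000000000.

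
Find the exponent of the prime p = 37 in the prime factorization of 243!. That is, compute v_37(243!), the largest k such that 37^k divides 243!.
v_37(243!) = 6

Legendre's formula: v_p(n!) = Σ_{k ≥ 1} ⌊n / p^k⌋. For p = 37, n = 243, the terms are:
  ⌊243/37^1⌋ = ⌊243/37⌋ = 6
(the next term ⌊243/37^2⌋ = 0, terminating the sum). Summing: v_37(243!) = 6 = 6.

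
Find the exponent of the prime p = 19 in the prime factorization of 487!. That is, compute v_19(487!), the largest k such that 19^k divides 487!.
v_19(487!) = 26

Legendre's formula: v_p(n!) = Σ_{k ≥ 1} ⌊n / p^k⌋. For p = 19, n = 487, the terms are:
  ⌊487/19^1⌋ = ⌊487/19⌋ = 25
  ⌊487/19^2⌋ = ⌊487/361⌋ = 1
(the next term ⌊487/19^3⌋ = 0, terminating the sum). Summing: v_19(487!) = 25 + 1 = 26.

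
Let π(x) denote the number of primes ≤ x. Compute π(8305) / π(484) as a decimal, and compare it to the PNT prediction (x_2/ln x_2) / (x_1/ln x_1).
π(8305)/π(484) = 1042/92 ≈ 11.3261;  PNT prediction ≈ 11.7544.

π(484) = 92 and π(8305) = 1042, so π(8305)/π(484) ≈ 11.3261. The PNT-predicted ratio is (8305/ln(8305)) / (484/ln(484)) ≈ 11.7544. The two agree to within a few percent, as expected.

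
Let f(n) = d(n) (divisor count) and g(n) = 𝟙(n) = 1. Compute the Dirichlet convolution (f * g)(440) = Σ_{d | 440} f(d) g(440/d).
(d * 𝟙)(440) = 90

Divisors of 440: [1, 2, 4, 5, 8, 10, 11, 20, 22, 40, 44, 55, 88, 110, 220, 440]. For each d | 440:
  d = 1: d(1) · 𝟙(440/1) = 1 · 1 = 1
  d = 2: d(2) · 𝟙(440/2) = 2 · 1 = 2
  d = 4: d(4) · 𝟙(440/4) = 3 · 1 = 3
  d = 5: d(5) · 𝟙(440/5) = 2 · 1 = 2
  d = 8: d(8) · 𝟙(440/8) = 4 · 1 = 4
  d = 10: d(10) · 𝟙(440/10) = 4 · 1 = 4
  d = 11: d(11) · 𝟙(440/11) = 2 · 1 = 2
  d = 20: d(20) · 𝟙(440/20) = 6 · 1 = 6
  d = 22: d(22) · 𝟙(440/22) = 4 · 1 = 4
  d = 40: d(40) · 𝟙(440/40) = 8 · 1 = 8
  d = 44: d(44) · 𝟙(440/44) = 6 · 1 = 6
  d = 55: d(55) · 𝟙(440/55) = 4 · 1 = 4
  d = 88: d(88) · 𝟙(440/88) = 8 · 1 = 8
  d = 110: d(110) · 𝟙(440/110) = 8 · 1 = 8
  d = 220: d(220) · 𝟙(440/220) = 12 · 1 = 12
  d = 440: d(440) · 𝟙(440/440) = 16 · 1 = 16
Summing: (d * 𝟙)(440) = 1 + 2 + 3 + 2 + 4 + 4 + 2 + 6 + 4 + 8 + 6 + 4 + 8 + 8 + 12 + 16 = 90.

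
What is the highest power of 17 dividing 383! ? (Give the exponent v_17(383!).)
v_17(383!) = 23

Legendre's formula: v_p(n!) = Σ_{k ≥ 1} ⌊n / p^k⌋. For p = 17, n = 383, the terms are:
  ⌊383/17^1⌋ = ⌊383/17⌋ = 22
  ⌊383/17^2⌋ = ⌊383/289⌋ = 1
(the next term ⌊383/17^3⌋ = 0, terminating the sum). Summing: v_17(383!) = 22 + 1 = 23.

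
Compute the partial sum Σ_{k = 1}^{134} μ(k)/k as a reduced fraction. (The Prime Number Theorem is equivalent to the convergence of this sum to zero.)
Σ μ(k)/k = 1798157260399775266990045811129040783798487774562/262948239526313870385685898536205956450305483726315

Values of μ(k) for 1 ≤ k ≤ 134: μ(1) = 1, μ(2) = -1, μ(3) = -1, μ(5) = -1, μ(6) = 1, μ(7) = -1, μ(10) = 1, μ(11) = -1, μ(13) = -1, μ(14) = 1, μ(15) = 1, μ(17) = -1, μ(19) = -1, μ(21) = 1, μ(22) = 1, μ(23) = -1, μ(26) = 1, μ(29) = -1, μ(30) = -1, μ(31) = -1, μ(33) = 1, μ(34) = 1, μ(35) = 1, μ(37) = -1, μ(38) = 1, μ(39) = 1, μ(41) = -1, μ(42) = -1, μ(43) = -1, μ(46) = 1, μ(47) = -1, μ(51) = 1, μ(53) = -1, μ(55) = 1, μ(57) = 1, μ(58) = 1, μ(59) = -1, μ(61) = -1, μ(62) = 1, μ(65) = 1, μ(66) = -1, μ(67) = -1, μ(69) = 1, μ(70) = -1, μ(71) = -1, μ(73) = -1, μ(74) = 1, μ(77) = 1, μ(78) = -1, μ(79) = -1, μ(82) = 1, μ(83) = -1, μ(85) = 1, μ(86) = 1, μ(87) = 1, μ(89) = -1, μ(91) = 1, μ(93) = 1, μ(94) = 1, μ(95) = 1, μ(97) = -1, μ(101) = -1, μ(102) = -1, μ(103) = -1, μ(105) = -1, μ(106) = 1, μ(107) = -1, μ(109) = -1, μ(110) = -1, μ(111) = 1, μ(113) = -1, μ(114) = -1, μ(115) = 1, μ(118) = 1, μ(119) = 1, μ(122) = 1, μ(123) = 1, μ(127) = -1, μ(129) = 1, μ(130) = -1, μ(131) = -1, μ(133) = 1, μ(134) = 1, with μ = 0 on non-squarefree integers. Summing μ(k)/k for k where μ(k) ≠ 0 gives 1798157260399775266990045811129040783798487774562/262948239526313870385685898536205956450305483726315 ≈ 0.0068. (PNT ⟺ this sum → 0 as n → ∞.)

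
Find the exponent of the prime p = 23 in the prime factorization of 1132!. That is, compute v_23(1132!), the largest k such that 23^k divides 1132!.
v_23(1132!) = 51

Legendre's formula: v_p(n!) = Σ_{k ≥ 1} ⌊n / p^k⌋. For p = 23, n = 1132, the terms are:
  ⌊1132/23^1⌋ = ⌊1132/23⌋ = 49
  ⌊1132/23^2⌋ = ⌊1132/529⌋ = 2
(the next term ⌊1132/23^3⌋ = 0, terminating the sum). Summing: v_23(1132!) = 49 + 2 = 51.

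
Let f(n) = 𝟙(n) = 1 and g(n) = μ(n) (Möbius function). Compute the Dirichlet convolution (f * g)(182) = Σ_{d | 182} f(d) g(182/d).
(𝟙 * μ)(182) = 0

Divisors of 182: [1, 2, 7, 13, 14, 26, 91, 182]. For each d | 182:
  d = 1: 𝟙(1) · μ(182/1) = 1 · -1 = -1
  d = 2: 𝟙(2) · μ(182/2) = 1 · 1 = 1
  d = 7: 𝟙(7) · μ(182/7) = 1 · 1 = 1
  d = 13: 𝟙(13) · μ(182/13) = 1 · 1 = 1
  d = 14: 𝟙(14) · μ(182/14) = 1 · -1 = -1
  d = 26: 𝟙(26) · μ(182/26) = 1 · -1 = -1
  d = 91: 𝟙(91) · μ(182/91) = 1 · -1 = -1
  d = 182: 𝟙(182) · μ(182/182) = 1 · 1 = 1
Summing: (𝟙 * μ)(182) = -1 + 1 + 1 + 1 + -1 + -1 + -1 + 1 = 0.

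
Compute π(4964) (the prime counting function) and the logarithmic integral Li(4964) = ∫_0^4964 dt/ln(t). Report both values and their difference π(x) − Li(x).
π(4964) = 663;  Li(4964) ≈ 680.05;  π(x) − Li(x) ≈ -17.05.

Direct count of primes ≤ 4964 gives π(4964) = 663. Numerical evaluation of the logarithmic integral gives Li(4964) ≈ 680.05. The difference π(x) − Li(x) ≈ -17.05 is typically negative for small/moderate x (Li(x) overestimates), though Littlewood's theorem shows this sign changes infinitely often.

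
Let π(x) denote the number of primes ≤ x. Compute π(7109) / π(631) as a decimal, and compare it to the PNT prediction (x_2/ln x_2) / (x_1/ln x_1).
π(7109)/π(631) = 911/115 ≈ 7.9217;  PNT prediction ≈ 8.1899.

π(631) = 115 and π(7109) = 911, so π(7109)/π(631) ≈ 7.9217. The PNT-predicted ratio is (7109/ln(7109)) / (631/ln(631)) ≈ 8.1899. The two agree to within a few percent, as expected.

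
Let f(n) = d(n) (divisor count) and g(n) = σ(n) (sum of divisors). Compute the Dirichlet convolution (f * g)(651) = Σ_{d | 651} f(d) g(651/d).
(d * σ)(651) = 2040

Divisors of 651: [1, 3, 7, 21, 31, 93, 217, 651]. For each d | 651:
  d = 1: d(1) · σ(651/1) = 1 · 1024 = 1024
  d = 3: d(3) · σ(651/3) = 2 · 256 = 512
  d = 7: d(7) · σ(651/7) = 2 · 128 = 256
  d = 21: d(21) · σ(651/21) = 4 · 32 = 128
  d = 31: d(31) · σ(651/31) = 2 · 32 = 64
  d = 93: d(93) · σ(651/93) = 4 · 8 = 32
  d = 217: d(217) · σ(651/217) = 4 · 4 = 16
  d = 651: d(651) · σ(651/651) = 8 · 1 = 8
Summing: (d * σ)(651) = 1024 + 512 + 256 + 128 + 64 + 32 + 16 + 8 = 2040.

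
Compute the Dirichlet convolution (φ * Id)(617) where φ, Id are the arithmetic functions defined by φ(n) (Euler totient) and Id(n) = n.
(φ * Id)(617) = 1233

Divisors of 617: [1, 617]. For each d | 617:
  d = 1: φ(1) · Id(617/1) = 1 · 617 = 617
  d = 617: φ(617) · Id(617/617) = 616 · 1 = 616
Summing: (φ * Id)(617) = 617 + 616 = 1233.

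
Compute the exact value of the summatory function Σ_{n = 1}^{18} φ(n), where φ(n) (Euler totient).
Σ_{n ≤ 18} φ(n) = 102

Compute φ(n) for each 1 ≤ n ≤ 18: φ(1) = 1, φ(2) = 1, φ(3) = 2, φ(4) = 2, φ(5) = 4, φ(6) = 2, φ(7) = 6, φ(8) = 4, φ(9) = 6, φ(10) = 4, φ(11) = 10, φ(12) = 4, φ(13) = 12, φ(14) = 6, φ(15) = 8, φ(16) = 8, φ(17) = 16, φ(18) = 6. Summing all 18 values: 102. (Average order: Σ_{n ≤ x} φ(n) ~ (3/π²) x². For x = 18, (3/π²)·18² ≈ 98.48.)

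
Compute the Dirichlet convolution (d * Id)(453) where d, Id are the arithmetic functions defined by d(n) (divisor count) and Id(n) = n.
(d * Id)(453) = 765

Divisors of 453: [1, 3, 151, 453]. For each d | 453:
  d = 1: d(1) · Id(453/1) = 1 · 453 = 453
  d = 3: d(3) · Id(453/3) = 2 · 151 = 302
  d = 151: d(151) · Id(453/151) = 2 · 3 = 6
  d = 453: d(453) · Id(453/453) = 4 · 1 = 4
Summing: (d * Id)(453) = 453 + 302 + 6 + 4 = 765.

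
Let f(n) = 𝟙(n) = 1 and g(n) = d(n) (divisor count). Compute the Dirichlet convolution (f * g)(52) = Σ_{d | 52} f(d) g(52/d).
(𝟙 * d)(52) = 18

Divisors of 52: [1, 2, 4, 13, 26, 52]. For each d | 52:
  d = 1: 𝟙(1) · d(52/1) = 1 · 6 = 6
  d = 2: 𝟙(2) · d(52/2) = 1 · 4 = 4
  d = 4: 𝟙(4) · d(52/4) = 1 · 2 = 2
  d = 13: 𝟙(13) · d(52/13) = 1 · 3 = 3
  d = 26: 𝟙(26) · d(52/26) = 1 · 2 = 2
  d = 52: 𝟙(52) · d(52/52) = 1 · 1 = 1
Summing: (𝟙 * d)(52) = 6 + 4 + 2 + 3 + 2 + 1 = 18.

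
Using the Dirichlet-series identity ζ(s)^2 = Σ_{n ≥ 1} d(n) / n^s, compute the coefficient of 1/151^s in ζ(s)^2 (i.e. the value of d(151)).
d(151) = 2

ζ(s)^2 = (Σ 1/m^s)(Σ 1/k^s). The coefficient of 1/n^s in the product is the number of ordered pairs (m, k) with mk = n, which equals d(n). For n = 151, divisors are [1, 151], so d(151) = 2.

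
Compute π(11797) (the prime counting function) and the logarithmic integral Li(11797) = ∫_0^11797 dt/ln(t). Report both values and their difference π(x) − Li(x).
π(11797) = 1413;  Li(11797) ≈ 1439.47;  π(x) − Li(x) ≈ -26.47.

Direct count of primes ≤ 11797 gives π(11797) = 1413. Numerical evaluation of the logarithmic integral gives Li(11797) ≈ 1439.47. The difference π(x) − Li(x) ≈ -26.47 is typically negative for small/moderate x (Li(x) overestimates), though Littlewood's theorem shows this sign changes infinitely often.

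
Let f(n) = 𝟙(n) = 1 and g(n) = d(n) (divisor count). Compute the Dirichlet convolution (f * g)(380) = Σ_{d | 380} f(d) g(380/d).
(𝟙 * d)(380) = 54

Divisors of 380: [1, 2, 4, 5, 10, 19, 20, 38, 76, 95, 190, 380]. For each d | 380:
  d = 1: 𝟙(1) · d(380/1) = 1 · 12 = 12
  d = 2: 𝟙(2) · d(380/2) = 1 · 8 = 8
  d = 4: 𝟙(4) · d(380/4) = 1 · 4 = 4
  d = 5: 𝟙(5) · d(380/5) = 1 · 6 = 6
  d = 10: 𝟙(10) · d(380/10) = 1 · 4 = 4
  d = 19: 𝟙(19) · d(380/19) = 1 · 6 = 6
  d = 20: 𝟙(20) · d(380/20) = 1 · 2 = 2
  d = 38: 𝟙(38) · d(380/38) = 1 · 4 = 4
  d = 76: 𝟙(76) · d(380/76) = 1 · 2 = 2
  d = 95: 𝟙(95) · d(380/95) = 1 · 3 = 3
  d = 190: 𝟙(190) · d(380/190) = 1 · 2 = 2
  d = 380: 𝟙(380) · d(380/380) = 1 · 1 = 1
Summing: (𝟙 * d)(380) = 12 + 8 + 4 + 6 + 4 + 6 + 2 + 4 + 2 + 3 + 2 + 1 = 54.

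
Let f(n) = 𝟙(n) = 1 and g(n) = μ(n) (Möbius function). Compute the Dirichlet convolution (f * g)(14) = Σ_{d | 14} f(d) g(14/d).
(𝟙 * μ)(14) = 0

Divisors of 14: [1, 2, 7, 14]. For each d | 14:
  d = 1: 𝟙(1) · μ(14/1) = 1 · 1 = 1
  d = 2: 𝟙(2) · μ(14/2) = 1 · -1 = -1
  d = 7: 𝟙(7) · μ(14/7) = 1 · -1 = -1
  d = 14: 𝟙(14) · μ(14/14) = 1 · 1 = 1
Summing: (𝟙 * μ)(14) = 1 + -1 + -1 + 1 = 0.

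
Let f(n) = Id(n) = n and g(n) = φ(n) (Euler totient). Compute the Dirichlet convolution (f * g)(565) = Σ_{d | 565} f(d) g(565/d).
(Id * φ)(565) = 2025

Divisors of 565: [1, 5, 113, 565]. For each d | 565:
  d = 1: Id(1) · φ(565/1) = 1 · 448 = 448
  d = 5: Id(5) · φ(565/5) = 5 · 112 = 560
  d = 113: Id(113) · φ(565/113) = 113 · 4 = 452
  d = 565: Id(565) · φ(565/565) = 565 · 1 = 565
Summing: (Id * φ)(565) = 448 + 560 + 452 + 565 = 2025.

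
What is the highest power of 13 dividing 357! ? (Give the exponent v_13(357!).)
v_13(357!) = 29

Legendre's formula: v_p(n!) = Σ_{k ≥ 1} ⌊n / p^k⌋. For p = 13, n = 357, the terms are:
  ⌊357/13^1⌋ = ⌊357/13⌋ = 27
  ⌊357/13^2⌋ = ⌊357/169⌋ = 2
(the next term ⌊357/13^3⌋ = 0, terminating the sum). Summing: v_13(357!) = 27 + 2 = 29.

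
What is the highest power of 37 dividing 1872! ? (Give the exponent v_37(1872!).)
v_37(1872!) = 51

Legendre's formula: v_p(n!) = Σ_{k ≥ 1} ⌊n / p^k⌋. For p = 37, n = 1872, the terms are:
  ⌊1872/37^1⌋ = ⌊1872/37⌋ = 50
  ⌊1872/37^2⌋ = ⌊1872/1369⌋ = 1
(the next term ⌊1872/37^3⌋ = 0, terminating the sum). Summing: v_37(1872!) = 50 + 1 = 51.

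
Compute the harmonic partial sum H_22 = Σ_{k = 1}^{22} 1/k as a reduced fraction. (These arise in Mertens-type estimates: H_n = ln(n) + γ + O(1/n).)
H_22 = 19093197/5173168

Direct summation: H_22 = 1 + 1/2 + ... + 1/22. The least common denominator is lcm(1, ..., 22) = 232792560; over this denominator the numerator is 232792560 + 116396280 + 77597520 + 58198140 + 46558512 + 38798760 + 33256080 + 29099070 + 25865840 + 23279256 + 21162960 + 19399380 + 17907120 + 16628040 + 15519504 + 14549535 + 13693680 + 12932920 + 12252240 + 11639628 + 11085360 + 10581480 = 859193865, so H_22 = 859193865/232792560; reducing by gcd(859193865, 232792560) = 45 gives 19093197/5173168 ≈ 3.69081. (The PNT-adjacent estimate ln(22) + γ ≈ 3.66826 matches within O(1/n).)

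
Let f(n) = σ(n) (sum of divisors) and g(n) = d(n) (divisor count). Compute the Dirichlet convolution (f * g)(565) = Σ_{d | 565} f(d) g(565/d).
(σ * d)(565) = 928

Divisors of 565: [1, 5, 113, 565]. For each d | 565:
  d = 1: σ(1) · d(565/1) = 1 · 4 = 4
  d = 5: σ(5) · d(565/5) = 6 · 2 = 12
  d = 113: σ(113) · d(565/113) = 114 · 2 = 228
  d = 565: σ(565) · d(565/565) = 684 · 1 = 684
Summing: (σ * d)(565) = 4 + 12 + 228 + 684 = 928.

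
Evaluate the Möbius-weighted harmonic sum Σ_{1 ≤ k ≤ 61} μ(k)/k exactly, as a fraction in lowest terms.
Σ μ(k)/k = -8549627883788520181/58644190679703485491635

Values of μ(k) for 1 ≤ k ≤ 61: μ(1) = 1, μ(2) = -1, μ(3) = -1, μ(5) = -1, μ(6) = 1, μ(7) = -1, μ(10) = 1, μ(11) = -1, μ(13) = -1, μ(14) = 1, μ(15) = 1, μ(17) = -1, μ(19) = -1, μ(21) = 1, μ(22) = 1, μ(23) = -1, μ(26) = 1, μ(29) = -1, μ(30) = -1, μ(31) = -1, μ(33) = 1, μ(34) = 1, μ(35) = 1, μ(37) = -1, μ(38) = 1, μ(39) = 1, μ(41) = -1, μ(42) = -1, μ(43) = -1, μ(46) = 1, μ(47) = -1, μ(51) = 1, μ(53) = -1, μ(55) = 1, μ(57) = 1, μ(58) = 1, μ(59) = -1, μ(61) = -1, with μ = 0 on non-squarefree integers. Summing μ(k)/k for k where μ(k) ≠ 0 gives -8549627883788520181/58644190679703485491635 ≈ -0.0001. (PNT ⟺ this sum → 0 as n → ∞.)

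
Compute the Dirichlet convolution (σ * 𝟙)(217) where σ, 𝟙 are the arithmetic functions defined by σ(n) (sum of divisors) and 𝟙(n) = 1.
(σ * 𝟙)(217) = 297

Divisors of 217: [1, 7, 31, 217]. For each d | 217:
  d = 1: σ(1) · 𝟙(217/1) = 1 · 1 = 1
  d = 7: σ(7) · 𝟙(217/7) = 8 · 1 = 8
  d = 31: σ(31) · 𝟙(217/31) = 32 · 1 = 32
  d = 217: σ(217) · 𝟙(217/217) = 256 · 1 = 256
Summing: (σ * 𝟙)(217) = 1 + 8 + 32 + 256 = 297.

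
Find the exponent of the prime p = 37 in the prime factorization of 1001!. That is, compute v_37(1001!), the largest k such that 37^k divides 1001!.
v_37(1001!) = 27

Legendre's formula: v_p(n!) = Σ_{k ≥ 1} ⌊n / p^k⌋. For p = 37, n = 1001, the terms are:
  ⌊1001/37^1⌋ = ⌊1001/37⌋ = 27
(the next term ⌊1001/37^2⌋ = 0, terminating the sum). Summing: v_37(1001!) = 27 = 27.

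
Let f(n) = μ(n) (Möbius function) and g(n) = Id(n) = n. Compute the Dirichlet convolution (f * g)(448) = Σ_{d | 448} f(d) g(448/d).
(μ * Id)(448) = 192

Divisors of 448: [1, 2, 4, 7, 8, 14, 16, 28, 32, 56, 64, 112, 224, 448]. For each d | 448:
  d = 1: μ(1) · Id(448/1) = 1 · 448 = 448
  d = 2: μ(2) · Id(448/2) = -1 · 224 = -224
  d = 4: μ(4) · Id(448/4) = 0 · 112 = 0
  d = 7: μ(7) · Id(448/7) = -1 · 64 = -64
  d = 8: μ(8) · Id(448/8) = 0 · 56 = 0
  d = 14: μ(14) · Id(448/14) = 1 · 32 = 32
  d = 16: μ(16) · Id(448/16) = 0 · 28 = 0
  d = 28: μ(28) · Id(448/28) = 0 · 16 = 0
  d = 32: μ(32) · Id(448/32) = 0 · 14 = 0
  d = 56: μ(56) · Id(448/56) = 0 · 8 = 0
  d = 64: μ(64) · Id(448/64) = 0 · 7 = 0
  d = 112: μ(112) · Id(448/112) = 0 · 4 = 0
  d = 224: μ(224) · Id(448/224) = 0 · 2 = 0
  d = 448: μ(448) · Id(448/448) = 0 · 1 = 0
Summing: (μ * Id)(448) = 448 + -224 + 0 + -64 + 0 + 32 + 0 + 0 + 0 + 0 + 0 + 0 + 0 + 0 = 192.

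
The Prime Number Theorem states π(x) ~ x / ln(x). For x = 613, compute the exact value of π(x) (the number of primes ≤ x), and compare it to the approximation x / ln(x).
π(613) = 112;  x/ln(x) ≈ 95.51;  relative error ≈ 14.73%.

Directly count primes up to 613: π(613) = 112. The PNT approximation gives 613/ln(613) ≈ 613/6.41836 ≈ 95.51. Relative error (π(x) − x/ln(x)) / π(x) ≈ 14.73%; the approximation is known to undercount slightly (Li(x) is a better estimate).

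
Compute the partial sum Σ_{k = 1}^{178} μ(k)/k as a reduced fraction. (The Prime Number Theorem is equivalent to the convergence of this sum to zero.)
Σ μ(k)/k = 125709062959160573557671617219832045395728751290214311430782016431/166589903787325219380851695350896256250980509594874862046961683989710

Values of μ(k) for 1 ≤ k ≤ 178: μ(1) = 1, μ(2) = -1, μ(3) = -1, μ(5) = -1, μ(6) = 1, μ(7) = -1, μ(10) = 1, μ(11) = -1, μ(13) = -1, μ(14) = 1, μ(15) = 1, μ(17) = -1, μ(19) = -1, μ(21) = 1, μ(22) = 1, μ(23) = -1, μ(26) = 1, μ(29) = -1, μ(30) = -1, μ(31) = -1, μ(33) = 1, μ(34) = 1, μ(35) = 1, μ(37) = -1, μ(38) = 1, μ(39) = 1, μ(41) = -1, μ(42) = -1, μ(43) = -1, μ(46) = 1, μ(47) = -1, μ(51) = 1, μ(53) = -1, μ(55) = 1, μ(57) = 1, μ(58) = 1, μ(59) = -1, μ(61) = -1, μ(62) = 1, μ(65) = 1, μ(66) = -1, μ(67) = -1, μ(69) = 1, μ(70) = -1, μ(71) = -1, μ(73) = -1, μ(74) = 1, μ(77) = 1, μ(78) = -1, μ(79) = -1, μ(82) = 1, μ(83) = -1, μ(85) = 1, μ(86) = 1, μ(87) = 1, μ(89) = -1, μ(91) = 1, μ(93) = 1, μ(94) = 1, μ(95) = 1, μ(97) = -1, μ(101) = -1, μ(102) = -1, μ(103) = -1, μ(105) = -1, μ(106) = 1, μ(107) = -1, μ(109) = -1, μ(110) = -1, μ(111) = 1, μ(113) = -1, μ(114) = -1, μ(115) = 1, μ(118) = 1, μ(119) = 1, μ(122) = 1, μ(123) = 1, μ(127) = -1, μ(129) = 1, μ(130) = -1, μ(131) = -1, μ(133) = 1, μ(134) = 1, μ(137) = -1, μ(138) = -1, μ(139) = -1, μ(141) = 1, μ(142) = 1, μ(143) = 1, μ(145) = 1, μ(146) = 1, μ(149) = -1, μ(151) = -1, μ(154) = -1, μ(155) = 1, μ(157) = -1, μ(158) = 1, μ(159) = 1, μ(161) = 1, μ(163) = -1, μ(165) = -1, μ(166) = 1, μ(167) = -1, μ(170) = -1, μ(173) = -1, μ(174) = -1, μ(177) = 1, μ(178) = 1, with μ = 0 on non-squarefree integers. Summing μ(k)/k for k where μ(k) ≠ 0 gives 125709062959160573557671617219832045395728751290214311430782016431/166589903787325219380851695350896256250980509594874862046961683989710 ≈ 0.0008. (PNT ⟺ this sum → 0 as n → ∞.)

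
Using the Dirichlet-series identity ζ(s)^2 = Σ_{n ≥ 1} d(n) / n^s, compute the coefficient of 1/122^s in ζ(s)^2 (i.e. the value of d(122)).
d(122) = 4

ζ(s)^2 = (Σ 1/m^s)(Σ 1/k^s). The coefficient of 1/n^s in the product is the number of ordered pairs (m, k) with mk = n, which equals d(n). For n = 122, divisors are [1, 2, 61, 122], so d(122) = 4.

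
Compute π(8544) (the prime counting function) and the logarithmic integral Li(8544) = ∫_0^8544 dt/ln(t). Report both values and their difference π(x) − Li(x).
π(8544) = 1066;  Li(8544) ≈ 1086.72;  π(x) − Li(x) ≈ -20.72.

Direct count of primes ≤ 8544 gives π(8544) = 1066. Numerical evaluation of the logarithmic integral gives Li(8544) ≈ 1086.72. The difference π(x) − Li(x) ≈ -20.72 is typically negative for small/moderate x (Li(x) overestimates), though Littlewood's theorem shows this sign changes infinitely often.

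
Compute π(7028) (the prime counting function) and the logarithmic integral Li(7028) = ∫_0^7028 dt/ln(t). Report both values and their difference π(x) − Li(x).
π(7028) = 904;  Li(7028) ≈ 917.49;  π(x) − Li(x) ≈ -13.49.

Direct count of primes ≤ 7028 gives π(7028) = 904. Numerical evaluation of the logarithmic integral gives Li(7028) ≈ 917.49. The difference π(x) − Li(x) ≈ -13.49 is typically negative for small/moderate x (Li(x) overestimates), though Littlewood's theorem shows this sign changes infinitely often.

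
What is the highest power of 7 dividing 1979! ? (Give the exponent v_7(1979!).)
v_7(1979!) = 327

Legendre's formula: v_p(n!) = Σ_{k ≥ 1} ⌊n / p^k⌋. For p = 7, n = 1979, the terms are:
  ⌊1979/7^1⌋ = ⌊1979/7⌋ = 282
  ⌊1979/7^2⌋ = ⌊1979/49⌋ = 40
  ⌊1979/7^3⌋ = ⌊1979/343⌋ = 5
(the next term ⌊1979/7^4⌋ = 0, terminating the sum). Summing: v_7(1979!) = 282 + 40 + 5 = 327.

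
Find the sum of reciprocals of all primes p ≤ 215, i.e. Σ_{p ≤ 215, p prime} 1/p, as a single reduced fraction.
Σ 1/p = 3215488142498485484492183158345029261034221047849345857469577412562094716564064084247/1645783550795210387735581011435590727981167322669649249414629852197255934130751870910

π(215) = 47, so the primes ≤ 215 are [2, 3, 5, 7, 11, 13, 17, 19, 23, 29, 31, 37, 41, 43, 47, 53, 59, 61, 67, 71, 73, 79, 83, 89, 97, 101, 103, 107, 109, 113, 127, 131, 137, 139, 149, 151, 157, 163, 167, 173, 179, 181, 191, 193, 197, 199, 211]. Summing 1/p over these primes: 3215488142498485484492183158345029261034221047849345857469577412562094716564064084247/1645783550795210387735581011435590727981167322669649249414629852197255934130751870910 ≈ 1.9538. Mertens estimate ln ln(215) + 0.2615 ≈ 1.9424.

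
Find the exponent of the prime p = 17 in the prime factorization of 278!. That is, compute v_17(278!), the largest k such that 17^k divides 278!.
v_17(278!) = 16

Legendre's formula: v_p(n!) = Σ_{k ≥ 1} ⌊n / p^k⌋. For p = 17, n = 278, the terms are:
  ⌊278/17^1⌋ = ⌊278/17⌋ = 16
(the next term ⌊278/17^2⌋ = 0, terminating the sum). Summing: v_17(278!) = 16 = 16.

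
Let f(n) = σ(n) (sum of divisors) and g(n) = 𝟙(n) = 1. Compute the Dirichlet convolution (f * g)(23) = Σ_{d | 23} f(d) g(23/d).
(σ * 𝟙)(23) = 25

Divisors of 23: [1, 23]. For each d | 23:
  d = 1: σ(1) · 𝟙(23/1) = 1 · 1 = 1
  d = 23: σ(23) · 𝟙(23/23) = 24 · 1 = 24
Summing: (σ * 𝟙)(23) = 1 + 24 = 25.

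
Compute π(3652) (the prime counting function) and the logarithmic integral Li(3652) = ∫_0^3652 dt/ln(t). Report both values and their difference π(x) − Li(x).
π(3652) = 510;  Li(3652) ≈ 523.18;  π(x) − Li(x) ≈ -13.18.

Direct count of primes ≤ 3652 gives π(3652) = 510. Numerical evaluation of the logarithmic integral gives Li(3652) ≈ 523.18. The difference π(x) − Li(x) ≈ -13.18 is typically negative for small/moderate x (Li(x) overestimates), though Littlewood's theorem shows this sign changes infinitely often.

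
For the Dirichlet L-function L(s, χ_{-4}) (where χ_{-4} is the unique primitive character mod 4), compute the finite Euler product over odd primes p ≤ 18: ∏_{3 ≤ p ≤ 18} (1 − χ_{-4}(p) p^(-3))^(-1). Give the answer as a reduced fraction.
∏ = 87995602569875/90796952813568

The odd primes p ≤ 18 are [3, 5, 7, 11, 13, 17]. For each, χ(p) = 1 if p ≡ 1 mod 4, χ(p) = −1 if p ≡ 3 mod 4. Taking (1 − χ(p)/p^3)^(-1) = p^3/(p^3 − χ(p)): (1 − (-1)/3^3)^(-1) · (1 − (1)/5^3)^(-1) · (1 − (-1)/7^3)^(-1) · (1 − (-1)/11^3)^(-1) · (1 − (1)/13^3)^(-1) · (1 − (1)/17^3)^(-1) = 87995602569875/90796952813568.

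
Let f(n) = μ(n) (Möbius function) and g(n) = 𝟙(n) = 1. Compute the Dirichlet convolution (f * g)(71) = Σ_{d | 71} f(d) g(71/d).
(μ * 𝟙)(71) = 0

Divisors of 71: [1, 71]. For each d | 71:
  d = 1: μ(1) · 𝟙(71/1) = 1 · 1 = 1
  d = 71: μ(71) · 𝟙(71/71) = -1 · 1 = -1
Summing: (μ * 𝟙)(71) = 1 + -1 = 0.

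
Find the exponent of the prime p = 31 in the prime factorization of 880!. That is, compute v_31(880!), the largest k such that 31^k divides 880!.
v_31(880!) = 28

Legendre's formula: v_p(n!) = Σ_{k ≥ 1} ⌊n / p^k⌋. For p = 31, n = 880, the terms are:
  ⌊880/31^1⌋ = ⌊880/31⌋ = 28
(the next term ⌊880/31^2⌋ = 0, terminating the sum). Summing: v_31(880!) = 28 = 28.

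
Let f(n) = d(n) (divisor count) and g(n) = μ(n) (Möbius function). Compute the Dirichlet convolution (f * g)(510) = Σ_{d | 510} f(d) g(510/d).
(d * μ)(510) = 1

Divisors of 510: [1, 2, 3, 5, 6, 10, 15, 17, 30, 34, 51, 85, 102, 170, 255, 510]. For each d | 510:
  d = 1: d(1) · μ(510/1) = 1 · 1 = 1
  d = 2: d(2) · μ(510/2) = 2 · -1 = -2
  d = 3: d(3) · μ(510/3) = 2 · -1 = -2
  d = 5: d(5) · μ(510/5) = 2 · -1 = -2
  d = 6: d(6) · μ(510/6) = 4 · 1 = 4
  d = 10: d(10) · μ(510/10) = 4 · 1 = 4
  d = 15: d(15) · μ(510/15) = 4 · 1 = 4
  d = 17: d(17) · μ(510/17) = 2 · -1 = -2
  d = 30: d(30) · μ(510/30) = 8 · -1 = -8
  d = 34: d(34) · μ(510/34) = 4 · 1 = 4
  d = 51: d(51) · μ(510/51) = 4 · 1 = 4
  d = 85: d(85) · μ(510/85) = 4 · 1 = 4
  d = 102: d(102) · μ(510/102) = 8 · -1 = -8
  d = 170: d(170) · μ(510/170) = 8 · -1 = -8
  d = 255: d(255) · μ(510/255) = 8 · -1 = -8
  d = 510: d(510) · μ(510/510) = 16 · 1 = 16
Summing: (d * μ)(510) = 1 + -2 + -2 + -2 + 4 + 4 + 4 + -2 + -8 + 4 + 4 + 4 + -8 + -8 + -8 + 16 = 1.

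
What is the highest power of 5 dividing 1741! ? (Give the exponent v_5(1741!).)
v_5(1741!) = 432

Legendre's formula: v_p(n!) = Σ_{k ≥ 1} ⌊n / p^k⌋. For p = 5, n = 1741, the terms are:
  ⌊1741/5^1⌋ = ⌊1741/5⌋ = 348
  ⌊1741/5^2⌋ = ⌊1741/25⌋ = 69
  ⌊1741/5^3⌋ = ⌊1741/125⌋ = 13
  ⌊1741/5^4⌋ = ⌊1741/625⌋ = 2
(the next term ⌊1741/5^5⌋ = 0, terminating the sum). Summing: v_5(1741!) = 348 + 69 + 13 + 2 = 432.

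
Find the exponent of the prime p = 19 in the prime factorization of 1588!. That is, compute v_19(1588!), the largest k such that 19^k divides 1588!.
v_19(1588!) = 87

Legendre's formula: v_p(n!) = Σ_{k ≥ 1} ⌊n / p^k⌋. For p = 19, n = 1588, the terms are:
  ⌊1588/19^1⌋ = ⌊1588/19⌋ = 83
  ⌊1588/19^2⌋ = ⌊1588/361⌋ = 4
(the next term ⌊1588/19^3⌋ = 0, terminating the sum). Summing: v_19(1588!) = 83 + 4 = 87.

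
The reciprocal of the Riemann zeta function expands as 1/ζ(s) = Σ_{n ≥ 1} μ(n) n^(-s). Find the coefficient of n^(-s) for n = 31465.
μ(31465) = 1

Factor n = 31465 = 5 · 7 · 29 · 31. μ(n) = 0 if any exponent ≥ 2 (not squarefree); otherwise μ(n) = (−1)^{ω(n)} where ω(n) is the number of distinct prime factors. Applying: μ(31465) = 1.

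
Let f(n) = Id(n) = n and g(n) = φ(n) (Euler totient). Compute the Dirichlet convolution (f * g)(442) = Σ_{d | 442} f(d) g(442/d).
(Id * φ)(442) = 2475

Divisors of 442: [1, 2, 13, 17, 26, 34, 221, 442]. For each d | 442:
  d = 1: Id(1) · φ(442/1) = 1 · 192 = 192
  d = 2: Id(2) · φ(442/2) = 2 · 192 = 384
  d = 13: Id(13) · φ(442/13) = 13 · 16 = 208
  d = 17: Id(17) · φ(442/17) = 17 · 12 = 204
  d = 26: Id(26) · φ(442/26) = 26 · 16 = 416
  d = 34: Id(34) · φ(442/34) = 34 · 12 = 408
  d = 221: Id(221) · φ(442/221) = 221 · 1 = 221
  d = 442: Id(442) · φ(442/442) = 442 · 1 = 442
Summing: (Id * φ)(442) = 192 + 384 + 208 + 204 + 416 + 408 + 221 + 442 = 2475.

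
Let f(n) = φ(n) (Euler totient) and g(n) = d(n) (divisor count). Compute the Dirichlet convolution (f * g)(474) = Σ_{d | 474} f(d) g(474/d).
(φ * d)(474) = 960

Divisors of 474: [1, 2, 3, 6, 79, 158, 237, 474]. For each d | 474:
  d = 1: φ(1) · d(474/1) = 1 · 8 = 8
  d = 2: φ(2) · d(474/2) = 1 · 4 = 4
  d = 3: φ(3) · d(474/3) = 2 · 4 = 8
  d = 6: φ(6) · d(474/6) = 2 · 2 = 4
  d = 79: φ(79) · d(474/79) = 78 · 4 = 312
  d = 158: φ(158) · d(474/158) = 78 · 2 = 156
  d = 237: φ(237) · d(474/237) = 156 · 2 = 312
  d = 474: φ(474) · d(474/474) = 156 · 1 = 156
Summing: (φ * d)(474) = 8 + 4 + 8 + 4 + 312 + 156 + 312 + 156 = 960.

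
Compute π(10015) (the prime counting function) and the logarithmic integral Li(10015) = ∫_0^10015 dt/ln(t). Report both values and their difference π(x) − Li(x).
π(10015) = 1231;  Li(10015) ≈ 1247.77;  π(x) − Li(x) ≈ -16.77.

Direct count of primes ≤ 10015 gives π(10015) = 1231. Numerical evaluation of the logarithmic integral gives Li(10015) ≈ 1247.77. The difference π(x) − Li(x) ≈ -16.77 is typically negative for small/moderate x (Li(x) overestimates), though Littlewood's theorem shows this sign changes infinitely often.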